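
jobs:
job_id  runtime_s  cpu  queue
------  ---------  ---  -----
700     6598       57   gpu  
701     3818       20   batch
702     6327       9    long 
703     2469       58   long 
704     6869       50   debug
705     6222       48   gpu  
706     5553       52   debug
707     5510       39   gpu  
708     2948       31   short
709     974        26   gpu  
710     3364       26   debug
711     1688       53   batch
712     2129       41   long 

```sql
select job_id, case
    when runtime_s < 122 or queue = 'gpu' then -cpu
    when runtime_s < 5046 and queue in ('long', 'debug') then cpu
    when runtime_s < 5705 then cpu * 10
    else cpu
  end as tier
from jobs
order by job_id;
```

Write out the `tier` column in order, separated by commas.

job_id=700: runtime_s < 122 or queue = 'gpu' → -57
job_id=701: runtime_s < 5705 → 200
job_id=702: ELSE → 9
job_id=703: runtime_s < 5046 and queue in ('long', 'debug') → 58
job_id=704: ELSE → 50
job_id=705: runtime_s < 122 or queue = 'gpu' → -48
job_id=706: runtime_s < 5705 → 520
job_id=707: runtime_s < 122 or queue = 'gpu' → -39
job_id=708: runtime_s < 5705 → 310
job_id=709: runtime_s < 122 or queue = 'gpu' → -26
job_id=710: runtime_s < 5046 and queue in ('long', 'debug') → 26
job_id=711: runtime_s < 5705 → 530
job_id=712: runtime_s < 5046 and queue in ('long', 'debug') → 41

-57, 200, 9, 58, 50, -48, 520, -39, 310, -26, 26, 530, 41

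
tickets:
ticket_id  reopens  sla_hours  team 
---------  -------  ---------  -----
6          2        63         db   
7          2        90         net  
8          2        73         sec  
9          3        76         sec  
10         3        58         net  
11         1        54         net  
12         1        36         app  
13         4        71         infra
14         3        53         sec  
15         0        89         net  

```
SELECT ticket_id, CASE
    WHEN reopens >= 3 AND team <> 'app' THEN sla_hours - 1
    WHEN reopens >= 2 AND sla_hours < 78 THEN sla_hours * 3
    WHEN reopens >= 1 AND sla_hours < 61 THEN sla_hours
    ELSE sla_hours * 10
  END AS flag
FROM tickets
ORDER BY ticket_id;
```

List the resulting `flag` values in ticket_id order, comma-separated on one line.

189, 900, 219, 75, 57, 54, 36, 70, 52, 890

ticket_id=6: reopens >= 2 AND sla_hours < 78 → 189
ticket_id=7: ELSE → 900
ticket_id=8: reopens >= 2 AND sla_hours < 78 → 219
ticket_id=9: reopens >= 3 AND team <> 'app' → 75
ticket_id=10: reopens >= 3 AND team <> 'app' → 57
ticket_id=11: reopens >= 1 AND sla_hours < 61 → 54
ticket_id=12: reopens >= 1 AND sla_hours < 61 → 36
ticket_id=13: reopens >= 3 AND team <> 'app' → 70
ticket_id=14: reopens >= 3 AND team <> 'app' → 52
ticket_id=15: ELSE → 890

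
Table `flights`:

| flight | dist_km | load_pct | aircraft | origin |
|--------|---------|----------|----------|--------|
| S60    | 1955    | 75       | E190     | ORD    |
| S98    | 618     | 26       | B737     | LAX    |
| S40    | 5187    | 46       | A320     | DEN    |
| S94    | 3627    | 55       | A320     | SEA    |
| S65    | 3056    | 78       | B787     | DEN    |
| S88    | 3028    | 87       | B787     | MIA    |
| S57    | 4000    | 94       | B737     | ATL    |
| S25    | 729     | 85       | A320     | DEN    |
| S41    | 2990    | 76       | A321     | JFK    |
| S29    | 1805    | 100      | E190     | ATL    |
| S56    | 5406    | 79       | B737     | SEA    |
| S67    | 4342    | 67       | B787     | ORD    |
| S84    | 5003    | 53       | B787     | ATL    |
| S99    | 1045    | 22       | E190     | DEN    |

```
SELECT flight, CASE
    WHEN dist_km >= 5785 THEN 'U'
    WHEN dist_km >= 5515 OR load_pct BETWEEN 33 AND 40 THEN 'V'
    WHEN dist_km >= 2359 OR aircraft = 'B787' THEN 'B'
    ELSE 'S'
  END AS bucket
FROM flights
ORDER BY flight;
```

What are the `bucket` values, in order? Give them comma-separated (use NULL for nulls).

flight=S25: ELSE → S
flight=S29: ELSE → S
flight=S40: dist_km >= 2359 OR aircraft = 'B787' → B
flight=S41: dist_km >= 2359 OR aircraft = 'B787' → B
flight=S56: dist_km >= 2359 OR aircraft = 'B787' → B
flight=S57: dist_km >= 2359 OR aircraft = 'B787' → B
flight=S60: ELSE → S
flight=S65: dist_km >= 2359 OR aircraft = 'B787' → B
flight=S67: dist_km >= 2359 OR aircraft = 'B787' → B
flight=S84: dist_km >= 2359 OR aircraft = 'B787' → B
flight=S88: dist_km >= 2359 OR aircraft = 'B787' → B
flight=S94: dist_km >= 2359 OR aircraft = 'B787' → B
flight=S98: ELSE → S
flight=S99: ELSE → S

S, S, B, B, B, B, S, B, B, B, B, B, S, S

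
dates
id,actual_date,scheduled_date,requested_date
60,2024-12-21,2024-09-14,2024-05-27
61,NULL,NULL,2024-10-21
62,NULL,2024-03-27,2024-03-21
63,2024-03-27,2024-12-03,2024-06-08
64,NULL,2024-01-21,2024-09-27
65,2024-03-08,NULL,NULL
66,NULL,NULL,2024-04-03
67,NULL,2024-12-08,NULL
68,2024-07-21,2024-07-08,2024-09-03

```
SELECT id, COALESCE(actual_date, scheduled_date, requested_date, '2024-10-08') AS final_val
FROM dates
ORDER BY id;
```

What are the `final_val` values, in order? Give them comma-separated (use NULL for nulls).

2024-12-21, 2024-10-21, 2024-03-27, 2024-03-27, 2024-01-21, 2024-03-08, 2024-04-03, 2024-12-08, 2024-07-21

id=60: actual_date=2024-12-21 → 2024-12-21
id=61: actual_date=NULL, scheduled_date=NULL, requested_date=2024-10-21 → 2024-10-21
id=62: actual_date=NULL, scheduled_date=2024-03-27 → 2024-03-27
id=63: actual_date=2024-03-27 → 2024-03-27
id=64: actual_date=NULL, scheduled_date=2024-01-21 → 2024-01-21
id=65: actual_date=2024-03-08 → 2024-03-08
id=66: actual_date=NULL, scheduled_date=NULL, requested_date=2024-04-03 → 2024-04-03
id=67: actual_date=NULL, scheduled_date=2024-12-08 → 2024-12-08
id=68: actual_date=2024-07-21 → 2024-07-21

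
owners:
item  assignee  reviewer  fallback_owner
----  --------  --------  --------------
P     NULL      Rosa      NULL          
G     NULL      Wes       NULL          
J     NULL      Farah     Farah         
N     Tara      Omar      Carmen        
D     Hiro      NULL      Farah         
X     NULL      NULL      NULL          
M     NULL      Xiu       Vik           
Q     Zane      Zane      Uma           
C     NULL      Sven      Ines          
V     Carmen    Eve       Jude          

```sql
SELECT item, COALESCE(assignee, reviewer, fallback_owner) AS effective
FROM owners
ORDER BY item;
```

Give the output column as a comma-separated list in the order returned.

Sven, Hiro, Wes, Farah, Xiu, Tara, Rosa, Zane, Carmen, NULL

item=C: assignee=NULL, reviewer=Sven → Sven
item=D: assignee=Hiro → Hiro
item=G: assignee=NULL, reviewer=Wes → Wes
item=J: assignee=NULL, reviewer=Farah → Farah
item=M: assignee=NULL, reviewer=Xiu → Xiu
item=N: assignee=Tara → Tara
item=P: assignee=NULL, reviewer=Rosa → Rosa
item=Q: assignee=Zane → Zane
item=V: assignee=Carmen → Carmen
item=X: assignee=NULL, reviewer=NULL, fallback_owner=NULL (all NULL) → NULL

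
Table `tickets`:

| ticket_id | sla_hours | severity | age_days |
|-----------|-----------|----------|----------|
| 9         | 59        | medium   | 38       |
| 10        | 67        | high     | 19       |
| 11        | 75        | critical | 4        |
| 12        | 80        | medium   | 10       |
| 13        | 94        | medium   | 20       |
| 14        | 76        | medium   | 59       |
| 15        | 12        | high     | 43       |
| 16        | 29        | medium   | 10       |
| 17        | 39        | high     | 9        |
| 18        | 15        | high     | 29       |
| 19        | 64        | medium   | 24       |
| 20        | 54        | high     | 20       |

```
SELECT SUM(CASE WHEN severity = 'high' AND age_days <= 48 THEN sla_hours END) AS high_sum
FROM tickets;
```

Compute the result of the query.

187

ticket_id=9: ✗
ticket_id=10: ✓ → 67
ticket_id=11: ✗
ticket_id=12: ✗
ticket_id=13: ✗
ticket_id=14: ✗
ticket_id=15: ✓ → 12
ticket_id=16: ✗
ticket_id=17: ✓ → 39
ticket_id=18: ✓ → 15
ticket_id=19: ✗
ticket_id=20: ✓ → 54
high_sum = 67 + 12 + 39 + 15 + 54 = 187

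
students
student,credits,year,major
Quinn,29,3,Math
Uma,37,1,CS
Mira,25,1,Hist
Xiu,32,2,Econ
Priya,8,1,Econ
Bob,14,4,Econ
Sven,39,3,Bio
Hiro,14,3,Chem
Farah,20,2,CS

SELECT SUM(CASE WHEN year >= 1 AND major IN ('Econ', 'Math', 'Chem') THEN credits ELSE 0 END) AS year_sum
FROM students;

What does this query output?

97

student=Quinn: ✓ → 29
student=Uma: ✗
student=Mira: ✗
student=Xiu: ✓ → 32
student=Priya: ✓ → 8
student=Bob: ✓ → 14
student=Sven: ✗
student=Hiro: ✓ → 14
student=Farah: ✗
year_sum = 29 + 32 + 8 + 14 + 14 = 97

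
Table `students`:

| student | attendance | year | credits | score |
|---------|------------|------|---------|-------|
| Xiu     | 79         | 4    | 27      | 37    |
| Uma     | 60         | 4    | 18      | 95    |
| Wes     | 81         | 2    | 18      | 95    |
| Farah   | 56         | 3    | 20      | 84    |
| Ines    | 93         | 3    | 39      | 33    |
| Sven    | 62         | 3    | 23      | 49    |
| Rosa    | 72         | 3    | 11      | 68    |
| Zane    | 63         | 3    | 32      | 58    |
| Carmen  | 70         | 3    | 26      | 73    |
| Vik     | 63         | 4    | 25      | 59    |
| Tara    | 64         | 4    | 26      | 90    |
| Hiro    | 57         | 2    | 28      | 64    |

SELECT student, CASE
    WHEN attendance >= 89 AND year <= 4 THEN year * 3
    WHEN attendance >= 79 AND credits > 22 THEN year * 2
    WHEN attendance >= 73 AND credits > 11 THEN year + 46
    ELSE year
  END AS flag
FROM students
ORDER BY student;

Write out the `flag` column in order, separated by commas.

student=Carmen: ELSE → 3
student=Farah: ELSE → 3
student=Hiro: ELSE → 2
student=Ines: attendance >= 89 AND year <= 4 → 9
student=Rosa: ELSE → 3
student=Sven: ELSE → 3
student=Tara: ELSE → 4
student=Uma: ELSE → 4
student=Vik: ELSE → 4
student=Wes: attendance >= 73 AND credits > 11 → 48
student=Xiu: attendance >= 79 AND credits > 22 → 8
student=Zane: ELSE → 3

3, 3, 2, 9, 3, 3, 4, 4, 4, 48, 8, 3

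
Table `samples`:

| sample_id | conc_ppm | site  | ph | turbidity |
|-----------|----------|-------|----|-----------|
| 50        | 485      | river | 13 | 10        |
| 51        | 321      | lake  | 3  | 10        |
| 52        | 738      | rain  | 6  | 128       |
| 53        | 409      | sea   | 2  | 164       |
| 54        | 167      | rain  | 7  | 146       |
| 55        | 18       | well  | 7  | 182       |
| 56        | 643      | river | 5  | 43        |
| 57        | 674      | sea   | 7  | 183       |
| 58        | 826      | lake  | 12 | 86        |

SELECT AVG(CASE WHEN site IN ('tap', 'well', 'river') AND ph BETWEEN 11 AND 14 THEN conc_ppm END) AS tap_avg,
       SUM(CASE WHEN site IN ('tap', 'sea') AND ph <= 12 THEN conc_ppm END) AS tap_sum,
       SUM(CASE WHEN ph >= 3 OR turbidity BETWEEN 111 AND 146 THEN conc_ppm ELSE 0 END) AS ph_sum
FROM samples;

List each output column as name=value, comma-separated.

tap_avg=485, tap_sum=1083, ph_sum=3872

[tap_avg: site IN ('tap', 'well', 'river') AND ph BETWEEN 11 AND 14]
sample_id=50: ✓ → 485
sample_id=51: ✗
sample_id=52: ✗
sample_id=53: ✗
sample_id=54: ✗
sample_id=55: ✗
sample_id=56: ✗
sample_id=57: ✗
sample_id=58: ✗
tap_avg = 485
—
[tap_sum: site IN ('tap', 'sea') AND ph <= 12]
sample_id=50: ✗
sample_id=51: ✗
sample_id=52: ✗
sample_id=53: ✓ → 409
sample_id=54: ✗
sample_id=55: ✗
sample_id=56: ✗
sample_id=57: ✓ → 674
sample_id=58: ✗
tap_sum = 409 + 674 = 1083
—
[ph_sum: ph >= 3 OR turbidity BETWEEN 111 AND 146]
sample_id=50: ✓ → 485
sample_id=51: ✓ → 321
sample_id=52: ✓ → 738
sample_id=53: ✗
sample_id=54: ✓ → 167
sample_id=55: ✓ → 18
sample_id=56: ✓ → 643
sample_id=57: ✓ → 674
sample_id=58: ✓ → 826
ph_sum = 485 + 321 + 738 + 167 + 18 + 643 + 674 + 826 = 3872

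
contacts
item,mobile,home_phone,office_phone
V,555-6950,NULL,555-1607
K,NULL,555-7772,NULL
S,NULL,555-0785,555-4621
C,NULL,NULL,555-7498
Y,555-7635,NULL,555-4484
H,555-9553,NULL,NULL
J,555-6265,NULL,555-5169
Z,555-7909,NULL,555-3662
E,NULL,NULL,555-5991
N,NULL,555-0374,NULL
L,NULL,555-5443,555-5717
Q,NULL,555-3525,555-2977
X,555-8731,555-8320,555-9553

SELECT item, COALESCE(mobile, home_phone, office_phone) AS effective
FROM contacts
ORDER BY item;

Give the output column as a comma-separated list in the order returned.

555-7498, 555-5991, 555-9553, 555-6265, 555-7772, 555-5443, 555-0374, 555-3525, 555-0785, 555-6950, 555-8731, 555-7635, 555-7909

item=C: mobile=NULL, home_phone=NULL, office_phone=555-7498 → 555-7498
item=E: mobile=NULL, home_phone=NULL, office_phone=555-5991 → 555-5991
item=H: mobile=555-9553 → 555-9553
item=J: mobile=555-6265 → 555-6265
item=K: mobile=NULL, home_phone=555-7772 → 555-7772
item=L: mobile=NULL, home_phone=555-5443 → 555-5443
item=N: mobile=NULL, home_phone=555-0374 → 555-0374
item=Q: mobile=NULL, home_phone=555-3525 → 555-3525
item=S: mobile=NULL, home_phone=555-0785 → 555-0785
item=V: mobile=555-6950 → 555-6950
item=X: mobile=555-8731 → 555-8731
item=Y: mobile=555-7635 → 555-7635
item=Z: mobile=555-7909 → 555-7909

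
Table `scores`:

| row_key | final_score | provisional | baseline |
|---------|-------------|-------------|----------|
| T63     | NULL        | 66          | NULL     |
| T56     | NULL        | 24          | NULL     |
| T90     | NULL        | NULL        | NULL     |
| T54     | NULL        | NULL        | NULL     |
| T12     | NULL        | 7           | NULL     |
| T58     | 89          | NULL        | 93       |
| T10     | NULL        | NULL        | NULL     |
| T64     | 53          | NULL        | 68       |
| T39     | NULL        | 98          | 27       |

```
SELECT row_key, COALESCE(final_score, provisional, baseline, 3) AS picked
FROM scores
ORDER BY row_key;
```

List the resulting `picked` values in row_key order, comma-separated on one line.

row_key=T10: final_score=NULL, provisional=NULL, baseline=NULL, → literal 3 → 3
row_key=T12: final_score=NULL, provisional=7 → 7
row_key=T39: final_score=NULL, provisional=98 → 98
row_key=T54: final_score=NULL, provisional=NULL, baseline=NULL, → literal 3 → 3
row_key=T56: final_score=NULL, provisional=24 → 24
row_key=T58: final_score=89 → 89
row_key=T63: final_score=NULL, provisional=66 → 66
row_key=T64: final_score=53 → 53
row_key=T90: final_score=NULL, provisional=NULL, baseline=NULL, → literal 3 → 3

3, 7, 98, 3, 24, 89, 66, 53, 3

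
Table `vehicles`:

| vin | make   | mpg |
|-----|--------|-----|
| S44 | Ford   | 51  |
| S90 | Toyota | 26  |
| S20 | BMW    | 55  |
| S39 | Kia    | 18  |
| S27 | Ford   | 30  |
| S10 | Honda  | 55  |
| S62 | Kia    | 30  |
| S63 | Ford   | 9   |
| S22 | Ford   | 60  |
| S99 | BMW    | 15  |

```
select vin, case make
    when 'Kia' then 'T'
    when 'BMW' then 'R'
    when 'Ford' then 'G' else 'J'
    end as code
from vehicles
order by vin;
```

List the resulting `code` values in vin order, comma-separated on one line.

vin=S10: ELSE → J
vin=S20: make='BMW' → R
vin=S22: make='Ford' → G
vin=S27: make='Ford' → G
vin=S39: make='Kia' → T
vin=S44: make='Ford' → G
vin=S62: make='Kia' → T
vin=S63: make='Ford' → G
vin=S90: ELSE → J
vin=S99: make='BMW' → R

J, R, G, G, T, G, T, G, J, R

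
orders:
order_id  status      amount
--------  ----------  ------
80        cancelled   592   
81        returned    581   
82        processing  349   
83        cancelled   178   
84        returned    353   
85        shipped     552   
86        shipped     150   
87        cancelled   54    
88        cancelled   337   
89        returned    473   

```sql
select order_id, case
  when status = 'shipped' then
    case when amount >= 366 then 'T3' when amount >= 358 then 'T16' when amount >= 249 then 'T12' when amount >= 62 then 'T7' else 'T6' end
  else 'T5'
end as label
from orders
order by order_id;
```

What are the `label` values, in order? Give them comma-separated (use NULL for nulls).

order_id=80: status='cancelled' → outer ELSE → T5
order_id=81: status='returned' → outer ELSE → T5
order_id=82: status='processing' → outer ELSE → T5
order_id=83: status='cancelled' → outer ELSE → T5
order_id=84: status='returned' → outer ELSE → T5
order_id=85: status='shipped' → inner[amount >= 366] → T3
order_id=86: status='shipped' → inner[amount >= 62] → T7
order_id=87: status='cancelled' → outer ELSE → T5
order_id=88: status='cancelled' → outer ELSE → T5
order_id=89: status='returned' → outer ELSE → T5

T5, T5, T5, T5, T5, T3, T7, T5, T5, T5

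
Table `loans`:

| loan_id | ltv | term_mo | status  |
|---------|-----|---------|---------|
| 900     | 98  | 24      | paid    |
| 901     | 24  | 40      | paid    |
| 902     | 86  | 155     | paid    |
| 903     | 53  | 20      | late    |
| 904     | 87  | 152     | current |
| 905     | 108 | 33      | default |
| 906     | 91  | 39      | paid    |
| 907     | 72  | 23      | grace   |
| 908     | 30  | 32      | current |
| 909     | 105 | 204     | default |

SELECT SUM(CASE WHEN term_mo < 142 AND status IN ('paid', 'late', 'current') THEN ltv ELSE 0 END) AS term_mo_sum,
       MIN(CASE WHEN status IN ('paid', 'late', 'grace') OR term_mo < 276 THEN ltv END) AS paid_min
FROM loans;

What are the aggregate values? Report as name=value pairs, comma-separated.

[term_mo_sum: term_mo < 142 AND status IN ('paid', 'late', 'current')]
loan_id=900: ✓ → 98
loan_id=901: ✓ → 24
loan_id=902: ✗
loan_id=903: ✓ → 53
loan_id=904: ✗
loan_id=905: ✗
loan_id=906: ✓ → 91
loan_id=907: ✗
loan_id=908: ✓ → 30
loan_id=909: ✗
term_mo_sum = 98 + 24 + 53 + 91 + 30 = 296
—
[paid_min: status IN ('paid', 'late', 'grace') OR term_mo < 276]
loan_id=900: ✓ → 98
loan_id=901: ✓ → 24
loan_id=902: ✓ → 86
loan_id=903: ✓ → 53
loan_id=904: ✓ → 87
loan_id=905: ✓ → 108
loan_id=906: ✓ → 91
loan_id=907: ✓ → 72
loan_id=908: ✓ → 30
loan_id=909: ✓ → 105
paid_min = MIN(98, 24, 86, 53, 87, 108, 91, 72, 30, 105) = 24

term_mo_sum=296, paid_min=24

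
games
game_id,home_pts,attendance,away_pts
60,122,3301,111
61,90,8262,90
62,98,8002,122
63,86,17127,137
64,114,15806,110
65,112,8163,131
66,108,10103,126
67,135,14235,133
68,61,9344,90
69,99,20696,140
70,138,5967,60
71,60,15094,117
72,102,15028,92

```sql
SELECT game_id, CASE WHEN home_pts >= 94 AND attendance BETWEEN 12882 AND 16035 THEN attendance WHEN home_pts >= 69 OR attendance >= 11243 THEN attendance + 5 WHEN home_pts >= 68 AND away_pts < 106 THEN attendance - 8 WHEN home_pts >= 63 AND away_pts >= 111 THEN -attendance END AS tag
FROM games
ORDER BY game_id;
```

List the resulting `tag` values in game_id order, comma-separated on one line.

3306, 8267, 8007, 17132, 15806, 8168, 10108, 14235, NULL, 20701, 5972, 15099, 15028

game_id=60: home_pts >= 69 OR attendance >= 11243 → 3306
game_id=61: home_pts >= 69 OR attendance >= 11243 → 8267
game_id=62: home_pts >= 69 OR attendance >= 11243 → 8007
game_id=63: home_pts >= 69 OR attendance >= 11243 → 17132
game_id=64: home_pts >= 94 AND attendance BETWEEN 12882 AND 16035 → 15806
game_id=65: home_pts >= 69 OR attendance >= 11243 → 8168
game_id=66: home_pts >= 69 OR attendance >= 11243 → 10108
game_id=67: home_pts >= 94 AND attendance BETWEEN 12882 AND 16035 → 14235
game_id=68: (no match → NULL) → NULL
game_id=69: home_pts >= 69 OR attendance >= 11243 → 20701
game_id=70: home_pts >= 69 OR attendance >= 11243 → 5972
game_id=71: home_pts >= 69 OR attendance >= 11243 → 15099
game_id=72: home_pts >= 94 AND attendance BETWEEN 12882 AND 16035 → 15028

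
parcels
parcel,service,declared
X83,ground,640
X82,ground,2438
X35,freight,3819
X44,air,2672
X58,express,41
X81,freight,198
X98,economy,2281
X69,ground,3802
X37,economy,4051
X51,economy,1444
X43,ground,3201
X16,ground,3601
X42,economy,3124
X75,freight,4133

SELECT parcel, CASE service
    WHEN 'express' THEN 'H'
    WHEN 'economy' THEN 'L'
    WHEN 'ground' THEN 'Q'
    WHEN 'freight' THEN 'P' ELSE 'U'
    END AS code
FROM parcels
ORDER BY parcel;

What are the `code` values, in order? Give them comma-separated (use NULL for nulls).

parcel=X16: service='ground' → Q
parcel=X35: service='freight' → P
parcel=X37: service='economy' → L
parcel=X42: service='economy' → L
parcel=X43: service='ground' → Q
parcel=X44: ELSE → U
parcel=X51: service='economy' → L
parcel=X58: service='express' → H
parcel=X69: service='ground' → Q
parcel=X75: service='freight' → P
parcel=X81: service='freight' → P
parcel=X82: service='ground' → Q
parcel=X83: service='ground' → Q
parcel=X98: service='economy' → L

Q, P, L, L, Q, U, L, H, Q, P, P, Q, Q, L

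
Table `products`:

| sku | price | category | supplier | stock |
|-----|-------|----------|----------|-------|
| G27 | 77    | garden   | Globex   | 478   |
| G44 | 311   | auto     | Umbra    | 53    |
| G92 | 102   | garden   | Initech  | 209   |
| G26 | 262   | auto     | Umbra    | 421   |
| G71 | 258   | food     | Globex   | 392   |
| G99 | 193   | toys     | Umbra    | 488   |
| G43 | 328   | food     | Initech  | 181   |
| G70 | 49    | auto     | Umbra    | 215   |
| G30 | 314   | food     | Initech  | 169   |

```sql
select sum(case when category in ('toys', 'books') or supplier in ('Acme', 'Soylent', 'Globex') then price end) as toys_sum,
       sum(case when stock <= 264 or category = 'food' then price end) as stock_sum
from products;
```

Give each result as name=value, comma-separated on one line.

toys_sum=528, stock_sum=1362

[toys_sum: category in ('toys', 'books') or supplier in ('Acme', 'Soylent', 'Globex')]
sku=G27: ✓ → 77
sku=G44: ✗
sku=G92: ✗
sku=G26: ✗
sku=G71: ✓ → 258
sku=G99: ✓ → 193
sku=G43: ✗
sku=G70: ✗
sku=G30: ✗
toys_sum = 77 + 258 + 193 = 528
—
[stock_sum: stock <= 264 or category = 'food']
sku=G27: ✗
sku=G44: ✓ → 311
sku=G92: ✓ → 102
sku=G26: ✗
sku=G71: ✓ → 258
sku=G99: ✗
sku=G43: ✓ → 328
sku=G70: ✓ → 49
sku=G30: ✓ → 314
stock_sum = 311 + 102 + 258 + 328 + 49 + 314 = 1362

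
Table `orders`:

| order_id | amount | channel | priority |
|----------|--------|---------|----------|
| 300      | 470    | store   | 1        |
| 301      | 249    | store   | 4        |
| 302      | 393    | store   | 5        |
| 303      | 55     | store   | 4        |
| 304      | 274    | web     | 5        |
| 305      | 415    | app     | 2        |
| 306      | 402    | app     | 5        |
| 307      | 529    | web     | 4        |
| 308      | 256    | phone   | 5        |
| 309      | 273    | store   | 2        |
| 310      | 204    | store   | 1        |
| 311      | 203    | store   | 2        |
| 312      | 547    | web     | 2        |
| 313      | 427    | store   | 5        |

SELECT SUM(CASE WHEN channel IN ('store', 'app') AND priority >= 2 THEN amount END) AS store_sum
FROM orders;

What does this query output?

order_id=300: ✗
order_id=301: ✓ → 249
order_id=302: ✓ → 393
order_id=303: ✓ → 55
order_id=304: ✗
order_id=305: ✓ → 415
order_id=306: ✓ → 402
order_id=307: ✗
order_id=308: ✗
order_id=309: ✓ → 273
order_id=310: ✗
order_id=311: ✓ → 203
order_id=312: ✗
order_id=313: ✓ → 427
store_sum = 249 + 393 + 55 + 415 + 402 + 273 + 203 + 427 = 2417

2417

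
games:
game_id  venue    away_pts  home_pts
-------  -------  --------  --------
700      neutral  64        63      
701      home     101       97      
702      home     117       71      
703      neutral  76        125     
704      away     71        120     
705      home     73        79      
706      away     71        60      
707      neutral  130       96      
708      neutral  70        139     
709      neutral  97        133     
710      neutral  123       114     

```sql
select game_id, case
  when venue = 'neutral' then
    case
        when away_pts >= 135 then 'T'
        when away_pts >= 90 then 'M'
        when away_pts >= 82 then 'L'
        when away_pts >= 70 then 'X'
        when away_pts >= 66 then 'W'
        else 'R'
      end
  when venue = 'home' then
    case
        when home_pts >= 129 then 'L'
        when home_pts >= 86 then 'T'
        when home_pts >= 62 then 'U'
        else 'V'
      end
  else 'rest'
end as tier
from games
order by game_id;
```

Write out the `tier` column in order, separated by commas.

game_id=700: venue='neutral' → inner[ELSE] → R
game_id=701: venue='home' → inner[home_pts >= 86] → T
game_id=702: venue='home' → inner[home_pts >= 62] → U
game_id=703: venue='neutral' → inner[away_pts >= 70] → X
game_id=704: venue='away' → outer ELSE → rest
game_id=705: venue='home' → inner[home_pts >= 62] → U
game_id=706: venue='away' → outer ELSE → rest
game_id=707: venue='neutral' → inner[away_pts >= 90] → M
game_id=708: venue='neutral' → inner[away_pts >= 70] → X
game_id=709: venue='neutral' → inner[away_pts >= 90] → M
game_id=710: venue='neutral' → inner[away_pts >= 90] → M

R, T, U, X, rest, U, rest, M, X, M, M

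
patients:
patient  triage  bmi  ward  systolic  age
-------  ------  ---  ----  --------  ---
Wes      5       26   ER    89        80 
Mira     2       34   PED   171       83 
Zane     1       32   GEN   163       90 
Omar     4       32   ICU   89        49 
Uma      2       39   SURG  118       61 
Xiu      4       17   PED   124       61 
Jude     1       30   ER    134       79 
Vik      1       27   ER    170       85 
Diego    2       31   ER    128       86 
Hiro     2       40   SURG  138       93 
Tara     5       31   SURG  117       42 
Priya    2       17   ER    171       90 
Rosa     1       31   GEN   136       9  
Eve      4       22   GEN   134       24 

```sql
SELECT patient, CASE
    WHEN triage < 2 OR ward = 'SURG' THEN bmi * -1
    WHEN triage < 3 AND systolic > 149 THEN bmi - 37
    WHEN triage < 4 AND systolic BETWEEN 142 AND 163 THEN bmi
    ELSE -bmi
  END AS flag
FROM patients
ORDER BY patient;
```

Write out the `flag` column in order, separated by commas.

-31, -22, -40, -30, -3, -32, -20, -31, -31, -39, -27, -26, -17, -32

patient=Diego: ELSE → -31
patient=Eve: ELSE → -22
patient=Hiro: triage < 2 OR ward = 'SURG' → -40
patient=Jude: triage < 2 OR ward = 'SURG' → -30
patient=Mira: triage < 3 AND systolic > 149 → -3
patient=Omar: ELSE → -32
patient=Priya: triage < 3 AND systolic > 149 → -20
patient=Rosa: triage < 2 OR ward = 'SURG' → -31
patient=Tara: triage < 2 OR ward = 'SURG' → -31
patient=Uma: triage < 2 OR ward = 'SURG' → -39
patient=Vik: triage < 2 OR ward = 'SURG' → -27
patient=Wes: ELSE → -26
patient=Xiu: ELSE → -17
patient=Zane: triage < 2 OR ward = 'SURG' → -32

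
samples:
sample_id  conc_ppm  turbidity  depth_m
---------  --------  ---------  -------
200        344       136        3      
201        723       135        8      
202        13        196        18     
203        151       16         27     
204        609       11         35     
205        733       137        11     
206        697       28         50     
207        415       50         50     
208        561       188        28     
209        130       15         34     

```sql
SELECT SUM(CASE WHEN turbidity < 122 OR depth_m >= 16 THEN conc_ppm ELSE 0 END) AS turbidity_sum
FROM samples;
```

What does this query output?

sample_id=200: ✗
sample_id=201: ✗
sample_id=202: ✓ → 13
sample_id=203: ✓ → 151
sample_id=204: ✓ → 609
sample_id=205: ✗
sample_id=206: ✓ → 697
sample_id=207: ✓ → 415
sample_id=208: ✓ → 561
sample_id=209: ✓ → 130
turbidity_sum = 13 + 151 + 609 + 697 + 415 + 561 + 130 = 2576

2576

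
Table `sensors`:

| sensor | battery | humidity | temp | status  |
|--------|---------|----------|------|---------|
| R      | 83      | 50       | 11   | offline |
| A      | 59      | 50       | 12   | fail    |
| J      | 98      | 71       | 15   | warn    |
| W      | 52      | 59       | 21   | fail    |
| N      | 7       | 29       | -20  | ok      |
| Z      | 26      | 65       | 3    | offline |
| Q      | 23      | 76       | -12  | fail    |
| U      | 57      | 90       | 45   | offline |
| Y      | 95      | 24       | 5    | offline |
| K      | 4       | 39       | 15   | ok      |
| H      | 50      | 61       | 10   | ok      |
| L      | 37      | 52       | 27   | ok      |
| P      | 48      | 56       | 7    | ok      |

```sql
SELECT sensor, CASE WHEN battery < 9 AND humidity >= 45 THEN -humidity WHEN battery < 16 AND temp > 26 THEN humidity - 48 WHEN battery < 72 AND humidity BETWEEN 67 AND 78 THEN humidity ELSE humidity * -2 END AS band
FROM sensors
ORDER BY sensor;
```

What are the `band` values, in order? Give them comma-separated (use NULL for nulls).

sensor=A: ELSE → -100
sensor=H: ELSE → -122
sensor=J: ELSE → -142
sensor=K: ELSE → -78
sensor=L: ELSE → -104
sensor=N: ELSE → -58
sensor=P: ELSE → -112
sensor=Q: battery < 72 AND humidity BETWEEN 67 AND 78 → 76
sensor=R: ELSE → -100
sensor=U: ELSE → -180
sensor=W: ELSE → -118
sensor=Y: ELSE → -48
sensor=Z: ELSE → -130

-100, -122, -142, -78, -104, -58, -112, 76, -100, -180, -118, -48, -130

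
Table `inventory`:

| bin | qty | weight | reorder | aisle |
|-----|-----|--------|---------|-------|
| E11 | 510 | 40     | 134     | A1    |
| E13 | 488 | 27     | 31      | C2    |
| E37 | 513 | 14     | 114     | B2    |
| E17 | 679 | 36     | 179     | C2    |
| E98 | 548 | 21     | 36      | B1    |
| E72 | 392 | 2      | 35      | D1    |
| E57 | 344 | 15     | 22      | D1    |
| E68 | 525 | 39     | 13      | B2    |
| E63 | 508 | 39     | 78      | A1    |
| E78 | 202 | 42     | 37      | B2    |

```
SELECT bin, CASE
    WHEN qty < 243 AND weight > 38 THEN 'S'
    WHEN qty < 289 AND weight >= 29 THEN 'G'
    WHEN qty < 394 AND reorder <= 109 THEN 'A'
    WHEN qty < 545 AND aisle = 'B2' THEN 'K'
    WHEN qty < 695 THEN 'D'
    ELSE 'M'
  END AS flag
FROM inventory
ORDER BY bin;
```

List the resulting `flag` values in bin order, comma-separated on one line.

D, D, D, K, A, D, K, A, S, D

bin=E11: qty < 695 → D
bin=E13: qty < 695 → D
bin=E17: qty < 695 → D
bin=E37: qty < 545 AND aisle = 'B2' → K
bin=E57: qty < 394 AND reorder <= 109 → A
bin=E63: qty < 695 → D
bin=E68: qty < 545 AND aisle = 'B2' → K
bin=E72: qty < 394 AND reorder <= 109 → A
bin=E78: qty < 243 AND weight > 38 → S
bin=E98: qty < 695 → D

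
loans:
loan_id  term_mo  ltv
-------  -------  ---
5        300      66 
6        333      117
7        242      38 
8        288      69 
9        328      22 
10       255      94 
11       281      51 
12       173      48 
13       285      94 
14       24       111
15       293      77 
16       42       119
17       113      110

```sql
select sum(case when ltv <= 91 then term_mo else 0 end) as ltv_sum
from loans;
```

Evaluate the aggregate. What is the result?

1905

loan_id=5: ✓ → 300
loan_id=6: ✗
loan_id=7: ✓ → 242
loan_id=8: ✓ → 288
loan_id=9: ✓ → 328
loan_id=10: ✗
loan_id=11: ✓ → 281
loan_id=12: ✓ → 173
loan_id=13: ✗
loan_id=14: ✗
loan_id=15: ✓ → 293
loan_id=16: ✗
loan_id=17: ✗
ltv_sum = 300 + 242 + 288 + 328 + 281 + 173 + 293 = 1905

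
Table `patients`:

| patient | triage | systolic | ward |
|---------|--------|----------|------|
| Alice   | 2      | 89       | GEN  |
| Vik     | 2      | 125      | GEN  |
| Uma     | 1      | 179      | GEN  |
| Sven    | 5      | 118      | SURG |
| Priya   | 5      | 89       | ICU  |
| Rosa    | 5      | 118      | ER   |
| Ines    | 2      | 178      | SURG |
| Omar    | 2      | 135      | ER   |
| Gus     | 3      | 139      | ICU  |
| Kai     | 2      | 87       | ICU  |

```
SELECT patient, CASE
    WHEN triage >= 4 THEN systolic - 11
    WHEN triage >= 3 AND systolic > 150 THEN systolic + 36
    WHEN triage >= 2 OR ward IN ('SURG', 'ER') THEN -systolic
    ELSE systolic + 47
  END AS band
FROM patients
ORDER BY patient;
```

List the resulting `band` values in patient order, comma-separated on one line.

patient=Alice: triage >= 2 OR ward IN ('SURG', 'ER') → -89
patient=Gus: triage >= 2 OR ward IN ('SURG', 'ER') → -139
patient=Ines: triage >= 2 OR ward IN ('SURG', 'ER') → -178
patient=Kai: triage >= 2 OR ward IN ('SURG', 'ER') → -87
patient=Omar: triage >= 2 OR ward IN ('SURG', 'ER') → -135
patient=Priya: triage >= 4 → 78
patient=Rosa: triage >= 4 → 107
patient=Sven: triage >= 4 → 107
patient=Uma: ELSE → 226
patient=Vik: triage >= 2 OR ward IN ('SURG', 'ER') → -125

-89, -139, -178, -87, -135, 78, 107, 107, 226, -125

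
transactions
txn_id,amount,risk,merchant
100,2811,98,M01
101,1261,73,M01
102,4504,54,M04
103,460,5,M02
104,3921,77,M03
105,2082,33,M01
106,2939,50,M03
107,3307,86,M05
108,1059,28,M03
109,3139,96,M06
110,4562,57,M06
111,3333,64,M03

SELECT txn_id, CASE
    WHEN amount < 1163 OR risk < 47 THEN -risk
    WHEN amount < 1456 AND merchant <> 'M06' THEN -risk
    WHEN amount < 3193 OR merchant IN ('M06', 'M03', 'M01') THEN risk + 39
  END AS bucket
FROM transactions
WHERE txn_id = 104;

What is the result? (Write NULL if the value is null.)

116

txn_id = 104: amount=3921, risk=77, merchant=M03.
amount < 1163 OR risk < 47 → false
amount < 1456 AND merchant <> 'M06' → false
amount < 3193 OR merchant IN ('M06', 'M03', 'M01') → true → 116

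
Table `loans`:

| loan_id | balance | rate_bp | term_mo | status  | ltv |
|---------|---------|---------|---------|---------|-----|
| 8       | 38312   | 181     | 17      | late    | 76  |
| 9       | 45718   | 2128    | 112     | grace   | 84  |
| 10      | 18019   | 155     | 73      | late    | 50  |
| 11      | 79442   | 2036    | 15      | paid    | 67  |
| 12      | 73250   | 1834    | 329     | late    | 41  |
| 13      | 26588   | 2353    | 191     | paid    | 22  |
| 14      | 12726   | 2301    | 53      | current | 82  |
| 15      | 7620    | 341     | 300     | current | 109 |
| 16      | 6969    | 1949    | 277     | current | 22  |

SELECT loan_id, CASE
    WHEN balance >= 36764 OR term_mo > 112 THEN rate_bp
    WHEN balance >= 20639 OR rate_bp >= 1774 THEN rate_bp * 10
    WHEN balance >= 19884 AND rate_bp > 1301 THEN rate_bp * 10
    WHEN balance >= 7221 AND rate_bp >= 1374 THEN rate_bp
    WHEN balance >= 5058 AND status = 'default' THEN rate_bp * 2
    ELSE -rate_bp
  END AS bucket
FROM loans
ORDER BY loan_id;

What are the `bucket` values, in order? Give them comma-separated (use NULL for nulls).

loan_id=8: balance >= 36764 OR term_mo > 112 → 181
loan_id=9: balance >= 36764 OR term_mo > 112 → 2128
loan_id=10: ELSE → -155
loan_id=11: balance >= 36764 OR term_mo > 112 → 2036
loan_id=12: balance >= 36764 OR term_mo > 112 → 1834
loan_id=13: balance >= 36764 OR term_mo > 112 → 2353
loan_id=14: balance >= 20639 OR rate_bp >= 1774 → 23010
loan_id=15: balance >= 36764 OR term_mo > 112 → 341
loan_id=16: balance >= 36764 OR term_mo > 112 → 1949

181, 2128, -155, 2036, 1834, 2353, 23010, 341, 1949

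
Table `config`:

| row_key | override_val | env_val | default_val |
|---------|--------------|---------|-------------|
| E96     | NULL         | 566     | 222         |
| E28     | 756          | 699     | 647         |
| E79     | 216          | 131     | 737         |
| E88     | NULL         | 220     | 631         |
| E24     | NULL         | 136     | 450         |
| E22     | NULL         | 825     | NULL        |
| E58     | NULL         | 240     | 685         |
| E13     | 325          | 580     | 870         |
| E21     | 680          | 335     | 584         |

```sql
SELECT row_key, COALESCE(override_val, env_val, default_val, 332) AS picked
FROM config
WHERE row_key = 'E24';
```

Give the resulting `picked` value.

136

row_key = E24: override_val=NULL, env_val=136, default_val=450.
override_val=NULL, env_val=136 → 136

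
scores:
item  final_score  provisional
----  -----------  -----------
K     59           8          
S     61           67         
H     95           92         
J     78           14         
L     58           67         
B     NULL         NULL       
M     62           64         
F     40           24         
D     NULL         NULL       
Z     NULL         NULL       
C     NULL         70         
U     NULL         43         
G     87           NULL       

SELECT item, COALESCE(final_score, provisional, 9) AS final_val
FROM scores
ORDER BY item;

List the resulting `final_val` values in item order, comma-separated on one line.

item=B: final_score=NULL, provisional=NULL, → literal 9 → 9
item=C: final_score=NULL, provisional=70 → 70
item=D: final_score=NULL, provisional=NULL, → literal 9 → 9
item=F: final_score=40 → 40
item=G: final_score=87 → 87
item=H: final_score=95 → 95
item=J: final_score=78 → 78
item=K: final_score=59 → 59
item=L: final_score=58 → 58
item=M: final_score=62 → 62
item=S: final_score=61 → 61
item=U: final_score=NULL, provisional=43 → 43
item=Z: final_score=NULL, provisional=NULL, → literal 9 → 9

9, 70, 9, 40, 87, 95, 78, 59, 58, 62, 61, 43, 9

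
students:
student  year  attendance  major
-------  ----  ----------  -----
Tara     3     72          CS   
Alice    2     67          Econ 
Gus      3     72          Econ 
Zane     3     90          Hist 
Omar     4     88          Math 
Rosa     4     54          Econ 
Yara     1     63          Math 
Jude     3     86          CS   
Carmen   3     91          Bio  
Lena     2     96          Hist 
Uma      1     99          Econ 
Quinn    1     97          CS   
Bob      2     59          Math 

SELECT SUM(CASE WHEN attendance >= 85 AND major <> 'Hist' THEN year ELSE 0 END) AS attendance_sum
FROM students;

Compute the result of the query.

12

student=Tara: ✗
student=Alice: ✗
student=Gus: ✗
student=Zane: ✗
student=Omar: ✓ → 4
student=Rosa: ✗
student=Yara: ✗
student=Jude: ✓ → 3
student=Carmen: ✓ → 3
student=Lena: ✗
student=Uma: ✓ → 1
student=Quinn: ✓ → 1
student=Bob: ✗
attendance_sum = 4 + 3 + 3 + 1 + 1 = 12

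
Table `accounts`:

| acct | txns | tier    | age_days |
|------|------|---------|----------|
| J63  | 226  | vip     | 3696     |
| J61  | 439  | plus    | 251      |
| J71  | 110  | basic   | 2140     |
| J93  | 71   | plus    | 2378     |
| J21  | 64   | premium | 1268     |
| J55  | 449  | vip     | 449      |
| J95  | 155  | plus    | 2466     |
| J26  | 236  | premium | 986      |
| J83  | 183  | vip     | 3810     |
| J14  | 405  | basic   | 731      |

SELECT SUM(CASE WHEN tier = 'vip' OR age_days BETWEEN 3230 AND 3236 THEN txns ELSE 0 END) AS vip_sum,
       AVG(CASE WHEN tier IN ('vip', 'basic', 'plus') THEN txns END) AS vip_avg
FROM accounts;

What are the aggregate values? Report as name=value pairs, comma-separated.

[vip_sum: tier = 'vip' OR age_days BETWEEN 3230 AND 3236]
acct=J63: ✓ → 226
acct=J61: ✗
acct=J71: ✗
acct=J93: ✗
acct=J21: ✗
acct=J55: ✓ → 449
acct=J95: ✗
acct=J26: ✗
acct=J83: ✓ → 183
acct=J14: ✗
vip_sum = 226 + 449 + 183 = 858
—
[vip_avg: tier IN ('vip', 'basic', 'plus')]
acct=J63: ✓ → 226
acct=J61: ✓ → 439
acct=J71: ✓ → 110
acct=J93: ✓ → 71
acct=J21: ✗
acct=J55: ✓ → 449
acct=J95: ✓ → 155
acct=J26: ✗
acct=J83: ✓ → 183
acct=J14: ✓ → 405
vip_avg = (226 + 439 + 110 + 71 + 449 + 155 + 183 + 405) / 8 = 254.75

vip_sum=858, vip_avg=254.75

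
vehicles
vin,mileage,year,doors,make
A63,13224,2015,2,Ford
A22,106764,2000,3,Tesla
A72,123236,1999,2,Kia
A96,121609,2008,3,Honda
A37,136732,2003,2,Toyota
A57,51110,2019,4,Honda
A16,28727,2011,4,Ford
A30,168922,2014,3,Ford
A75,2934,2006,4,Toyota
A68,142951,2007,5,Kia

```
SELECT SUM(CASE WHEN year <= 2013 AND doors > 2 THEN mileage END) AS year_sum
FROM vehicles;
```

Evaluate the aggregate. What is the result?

402985

vin=A63: ✗
vin=A22: ✓ → 106764
vin=A72: ✗
vin=A96: ✓ → 121609
vin=A37: ✗
vin=A57: ✗
vin=A16: ✓ → 28727
vin=A30: ✗
vin=A75: ✓ → 2934
vin=A68: ✓ → 142951
year_sum = 106764 + 121609 + 28727 + 2934 + 142951 = 402985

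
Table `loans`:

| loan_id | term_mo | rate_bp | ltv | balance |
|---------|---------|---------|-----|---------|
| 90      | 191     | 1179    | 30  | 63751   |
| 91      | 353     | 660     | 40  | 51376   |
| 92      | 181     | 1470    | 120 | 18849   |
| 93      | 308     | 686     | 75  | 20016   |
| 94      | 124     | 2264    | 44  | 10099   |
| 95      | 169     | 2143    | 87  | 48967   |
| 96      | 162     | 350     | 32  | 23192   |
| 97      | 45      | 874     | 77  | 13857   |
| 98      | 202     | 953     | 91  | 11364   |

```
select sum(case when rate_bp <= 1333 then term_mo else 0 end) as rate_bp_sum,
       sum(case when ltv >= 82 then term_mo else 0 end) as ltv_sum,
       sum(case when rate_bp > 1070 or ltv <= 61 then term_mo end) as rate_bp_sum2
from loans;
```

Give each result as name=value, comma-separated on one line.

[rate_bp_sum: rate_bp <= 1333]
loan_id=90: ✓ → 191
loan_id=91: ✓ → 353
loan_id=92: ✗
loan_id=93: ✓ → 308
loan_id=94: ✗
loan_id=95: ✗
loan_id=96: ✓ → 162
loan_id=97: ✓ → 45
loan_id=98: ✓ → 202
rate_bp_sum = 191 + 353 + 308 + 162 + 45 + 202 = 1261
—
[ltv_sum: ltv >= 82]
loan_id=90: ✗
loan_id=91: ✗
loan_id=92: ✓ → 181
loan_id=93: ✗
loan_id=94: ✗
loan_id=95: ✓ → 169
loan_id=96: ✗
loan_id=97: ✗
loan_id=98: ✓ → 202
ltv_sum = 181 + 169 + 202 = 552
—
[rate_bp_sum2: rate_bp > 1070 or ltv <= 61]
loan_id=90: ✓ → 191
loan_id=91: ✓ → 353
loan_id=92: ✓ → 181
loan_id=93: ✗
loan_id=94: ✓ → 124
loan_id=95: ✓ → 169
loan_id=96: ✓ → 162
loan_id=97: ✗
loan_id=98: ✗
rate_bp_sum2 = 191 + 353 + 181 + 124 + 169 + 162 = 1180

rate_bp_sum=1261, ltv_sum=552, rate_bp_sum2=1180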